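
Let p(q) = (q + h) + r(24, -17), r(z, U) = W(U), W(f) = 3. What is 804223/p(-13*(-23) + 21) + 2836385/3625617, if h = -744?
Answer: -2914610462506/1526384757 ≈ -1909.5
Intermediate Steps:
r(z, U) = 3
p(q) = -741 + q (p(q) = (q - 744) + 3 = (-744 + q) + 3 = -741 + q)
804223/p(-13*(-23) + 21) + 2836385/3625617 = 804223/(-741 + (-13*(-23) + 21)) + 2836385/3625617 = 804223/(-741 + (299 + 21)) + 2836385*(1/3625617) = 804223/(-741 + 320) + 2836385/3625617 = 804223/(-421) + 2836385/3625617 = 804223*(-1/421) + 2836385/3625617 = -804223/421 + 2836385/3625617 = -2914610462506/1526384757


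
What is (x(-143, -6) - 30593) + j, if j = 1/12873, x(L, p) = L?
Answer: -395664527/12873 ≈ -30736.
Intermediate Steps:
j = 1/12873 ≈ 7.7682e-5
(x(-143, -6) - 30593) + j = (-143 - 30593) + 1/12873 = -30736 + 1/12873 = -395664527/12873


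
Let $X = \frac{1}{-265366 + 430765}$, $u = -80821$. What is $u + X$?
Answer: $- \frac{13367712578}{165399} \approx -80821.0$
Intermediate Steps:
$X = \frac{1}{165399} \approx 6.046 \cdot 10^{-6}$
$u + X = -80821 + \frac{1}{165399} = - \frac{13367712578}{165399}$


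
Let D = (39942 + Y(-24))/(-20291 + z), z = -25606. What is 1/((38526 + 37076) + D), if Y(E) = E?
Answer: 15299/1156621692 ≈ 1.3227e-5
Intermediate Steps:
D = -13306/15299 (D = (39942 - 24)/(-20291 - 25606) = 39918/(-45897) = 39918*(-1/45897) = -13306/15299 ≈ -0.86973)
1/((38526 + 37076) + D) = 1/((38526 + 37076) - 13306/15299) = 1/(75602 - 13306/15299) = 1/(1156621692/15299) = 15299/1156621692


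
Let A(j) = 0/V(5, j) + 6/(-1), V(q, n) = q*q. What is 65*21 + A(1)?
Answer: 1359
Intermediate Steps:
V(q, n) = q**2
A(j) = -6 (A(j) = 0/(5**2) + 6/(-1) = 0/25 + 6*(-1) = 0*(1/25) - 6 = 0 - 6 = -6)
65*21 + A(1) = 65*21 - 6 = 1365 - 6 = 1359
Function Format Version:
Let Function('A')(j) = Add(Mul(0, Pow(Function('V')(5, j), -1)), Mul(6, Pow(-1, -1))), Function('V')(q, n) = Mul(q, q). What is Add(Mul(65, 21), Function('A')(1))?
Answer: 1359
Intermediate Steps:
Function('V')(q, n) = Pow(q, 2)
Function('A')(j) = -6 (Function('A')(j) = Add(Mul(0, Pow(Pow(5, 2), -1)), Mul(6, Pow(-1, -1))) = Add(Mul(0, Pow(25, -1)), Mul(6, -1)) = Add(Mul(0, Rational(1, 25)), -6) = Add(0, -6) = -6)
Add(Mul(65, 21), Function('A')(1)) = Add(Mul(65, 21), -6) = Add(1365, -6) = 1359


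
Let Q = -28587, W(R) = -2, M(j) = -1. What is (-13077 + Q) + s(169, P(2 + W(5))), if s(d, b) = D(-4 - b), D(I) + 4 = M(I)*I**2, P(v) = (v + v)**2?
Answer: -41684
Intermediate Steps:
P(v) = 4*v**2 (P(v) = (2*v)**2 = 4*v**2)
D(I) = -4 - I**2
s(d, b) = -4 - (-4 - b)**2
(-13077 + Q) + s(169, P(2 + W(5))) = (-13077 - 28587) + (-4 - (4 + 4*(2 - 2)**2)**2) = -41664 + (-4 - (4 + 4*0**2)**2) = -41664 + (-4 - (4 + 4*0)**2) = -41664 + (-4 - (4 + 0)**2) = -41664 + (-4 - 1*4**2) = -41664 + (-4 - 1*16) = -41664 + (-4 - 16) = -41664 - 20 = -41684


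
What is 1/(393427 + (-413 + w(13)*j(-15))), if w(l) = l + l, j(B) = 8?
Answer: 1/393222 ≈ 2.5431e-6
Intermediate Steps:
w(l) = 2*l
1/(393427 + (-413 + w(13)*j(-15))) = 1/(393427 + (-413 + (2*13)*8)) = 1/(393427 + (-413 + 26*8)) = 1/(393427 + (-413 + 208)) = 1/(393427 - 205) = 1/393222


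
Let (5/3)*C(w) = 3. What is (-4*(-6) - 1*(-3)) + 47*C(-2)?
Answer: 558/5 ≈ 111.60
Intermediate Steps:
C(w) = 9/5 (C(w) = (3/5)*3 = 9/5)
(-4*(-6) - 1*(-3)) + 47*C(-2) = (-4*(-6) - 1*(-3)) + 47*(9/5) = (24 + 3) + 423/5 = 27 + 423/5 = 558/5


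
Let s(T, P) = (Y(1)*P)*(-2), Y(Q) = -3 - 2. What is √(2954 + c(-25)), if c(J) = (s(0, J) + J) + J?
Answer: √2654 ≈ 51.517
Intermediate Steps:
Y(Q) = -5
s(T, P) = 10*P (s(T, P) = -5*P*(-2) = 10*P)
c(J) = 12*J (c(J) = (10*J + J) + J = 11*J + J = 12*J)
√(2954 + c(-25)) = √(2954 + 12*(-25)) = √(2954 - 300) = √2654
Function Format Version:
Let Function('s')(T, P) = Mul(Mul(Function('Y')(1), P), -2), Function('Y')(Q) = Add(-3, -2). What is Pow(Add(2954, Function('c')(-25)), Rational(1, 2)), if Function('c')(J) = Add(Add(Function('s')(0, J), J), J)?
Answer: Pow(2654, Rational(1, 2)) ≈ 51.517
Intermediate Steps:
Function('Y')(Q) = -5
Function('s')(T, P) = Mul(10, P) (Function('s')(T, P) = Mul(Mul(-5, P), -2) = Mul(10, P))
Function('c')(J) = Mul(12, J) (Function('c')(J) = Add(Add(Mul(10, J), J), J) = Add(Mul(11, J), J) = Mul(12, J))
Pow(Add(2954, Function('c')(-25)), Rational(1, 2)) = Pow(Add(2954, Mul(12, -25)), Rational(1, 2)) = Pow(Add(2954, -300), Rational(1, 2)) = Pow(2654, Rational(1, 2))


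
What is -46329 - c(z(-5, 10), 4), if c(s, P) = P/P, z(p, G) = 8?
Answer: -46330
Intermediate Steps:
c(s, P) = 1
-46329 - c(z(-5, 10), 4) = -46329 - 1*1 = -46329 - 1 = -46330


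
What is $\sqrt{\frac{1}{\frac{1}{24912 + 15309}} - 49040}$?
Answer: $i \sqrt{8819} \approx 93.91 i$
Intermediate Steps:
$\sqrt{\frac{1}{\frac{1}{24912 + 15309}} - 49040} = \sqrt{\frac{1}{\frac{1}{40221}} - 49040} = \sqrt{40221 - 49040} = \sqrt{-8819} = i \sqrt{8819}$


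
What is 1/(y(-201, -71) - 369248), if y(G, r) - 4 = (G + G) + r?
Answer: -1/369717 ≈ -2.7048e-6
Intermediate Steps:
y(G, r) = 4 + r + 2*G (y(G, r) = 4 + ((G + G) + r) = 4 + (2*G + r) = 4 + (r + 2*G) = 4 + r + 2*G)
1/(y(-201, -71) - 369248) = 1/((4 - 71 + 2*(-201)) - 369248) = 1/((4 - 71 - 402) - 369248) = 1/(-469 - 369248) = 1/(-369717) = -1/369717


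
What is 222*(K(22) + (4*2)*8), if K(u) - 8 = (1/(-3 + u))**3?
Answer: 109634478/6859 ≈ 15984.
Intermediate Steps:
K(u) = 8 + (-3 + u)**(-3) (K(u) = 8 + (1/(-3 + u))**3 = 8 + (-3 + u)**(-3))
222*(K(22) + (4*2)*8) = 222*((8 + (-3 + 22)**(-3)) + (4*2)*8) = 222*((8 + 19**(-3)) + 8*8) = 222*((8 + 1/6859) + 64) = 222*(54873/6859 + 64) = 222*(493849/6859) = 109634478/6859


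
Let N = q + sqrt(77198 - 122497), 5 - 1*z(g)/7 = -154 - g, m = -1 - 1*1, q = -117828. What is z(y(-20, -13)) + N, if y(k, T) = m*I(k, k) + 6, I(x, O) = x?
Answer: -116393 + I*sqrt(45299) ≈ -1.1639e+5 + 212.84*I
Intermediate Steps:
m = -2 (m = -1 - 1 = -2)
y(k, T) = 6 - 2*k (y(k, T) = -2*k + 6 = 6 - 2*k)
z(g) = 1113 + 7*g (z(g) = 35 - 7*(-154 - g) = 35 + (1078 + 7*g) = 1113 + 7*g)
N = -117828 + I*sqrt(45299) (N = -117828 + sqrt(77198 - 122497) = -117828 + sqrt(-45299) = -117828 + I*sqrt(45299) ≈ -1.1783e+5 + 212.84*I)
z(y(-20, -13)) + N = (1113 + 7*(6 - 2*(-20))) + (-117828 + I*sqrt(45299)) = (1113 + 7*(6 + 40)) + (-117828 + I*sqrt(45299)) = (1113 + 7*46) + (-117828 + I*sqrt(45299)) = (1113 + 322) + (-117828 + I*sqrt(45299)) = 1435 + (-117828 + I*sqrt(45299)) = -116393 + I*sqrt(45299)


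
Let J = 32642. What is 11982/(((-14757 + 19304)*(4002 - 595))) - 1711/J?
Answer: -26115060775/505677753818 ≈ -0.051644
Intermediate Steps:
11982/(((-14757 + 19304)*(4002 - 595))) - 1711/J = 11982/(((-14757 + 19304)*(4002 - 595))) - 1711/32642 = 11982/((4547*3407)) - 1711*1/32642 = 11982/15491629 - 1711/32642 = -26115060775/505677753818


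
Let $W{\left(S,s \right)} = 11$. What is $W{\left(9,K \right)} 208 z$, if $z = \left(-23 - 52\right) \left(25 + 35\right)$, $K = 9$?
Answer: $-10296000$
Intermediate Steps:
$z = -4500$ ($z = \left(-75\right) 60 = -4500$)
$W{\left(9,K \right)} 208 z = 11 \cdot 208 \left(-4500\right) = 2288 \left(-4500\right) = -10296000$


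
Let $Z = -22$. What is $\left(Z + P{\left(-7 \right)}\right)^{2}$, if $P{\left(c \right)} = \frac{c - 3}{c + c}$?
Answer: $\frac{22201}{49} \approx 453.08$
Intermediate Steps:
$P{\left(c \right)} = \frac{-3 + c}{2 c}$
$\left(Z + P{\left(-7 \right)}\right)^{2} = \left(-22 + \frac{-3 - 7}{2 \left(-7\right)}\right)^{2} = \left(-22 + \frac{1}{2} \left(- \frac{1}{7}\right) \left(-10\right)\right)^{2} = \left(-22 + \frac{5}{7}\right)^{2} = \left(- \frac{149}{7}\right)^{2} = \frac{22201}{49}$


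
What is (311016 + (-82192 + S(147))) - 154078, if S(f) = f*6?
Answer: 75628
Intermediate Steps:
S(f) = 6*f
(311016 + (-82192 + S(147))) - 154078 = (311016 + (-82192 + 6*147)) - 154078 = (311016 + (-82192 + 882)) - 154078 = (311016 - 81310) - 154078 = 229706 - 154078 = 75628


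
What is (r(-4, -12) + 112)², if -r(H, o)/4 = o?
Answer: 25600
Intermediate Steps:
r(H, o) = -4*o
(r(-4, -12) + 112)² = (-4*(-12) + 112)² = (48 + 112)² = 160² = 25600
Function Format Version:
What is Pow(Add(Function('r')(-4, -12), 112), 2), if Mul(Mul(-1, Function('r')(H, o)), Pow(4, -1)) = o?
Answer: 25600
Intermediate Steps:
Function('r')(H, o) = Mul(-4, o)
Pow(Add(Function('r')(-4, -12), 112), 2) = Pow(Add(Mul(-4, -12), 112), 2) = Pow(Add(48, 112), 2) = Pow(160, 2) = 25600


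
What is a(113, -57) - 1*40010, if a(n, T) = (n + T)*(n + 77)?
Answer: -29370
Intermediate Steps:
a(n, T) = (77 + n)*(T + n) (a(n, T) = (T + n)*(77 + n) = (77 + n)*(T + n))
a(113, -57) - 1*40010 = (113² + 77*(-57) + 77*113 - 57*113) - 1*40010 = (12769 - 4389 + 8701 - 6441) - 40010 = 10640 - 40010 = -29370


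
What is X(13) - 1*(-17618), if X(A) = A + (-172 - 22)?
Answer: 17437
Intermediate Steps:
X(A) = -194 + A (X(A) = A - 194 = -194 + A)
X(13) - 1*(-17618) = (-194 + 13) - 1*(-17618) = -181 + 17618 = 17437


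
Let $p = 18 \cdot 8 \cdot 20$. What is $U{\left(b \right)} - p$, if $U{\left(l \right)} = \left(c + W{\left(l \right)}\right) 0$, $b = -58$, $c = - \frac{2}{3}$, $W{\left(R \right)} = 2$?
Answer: $-2880$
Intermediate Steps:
$c = - \frac{2}{3}$ ($c = \left(-2\right) \frac{1}{3} = - \frac{2}{3} \approx -0.66667$)
$U{\left(l \right)} = 0$ ($U{\left(l \right)} = \left(- \frac{2}{3} + 2\right) 0 = \frac{4}{3} \cdot 0 = 0$)
$p = 2880$ ($p = 144 \cdot 20 = 2880$)
$U{\left(b \right)} - p = 0 - 2880 = -2880$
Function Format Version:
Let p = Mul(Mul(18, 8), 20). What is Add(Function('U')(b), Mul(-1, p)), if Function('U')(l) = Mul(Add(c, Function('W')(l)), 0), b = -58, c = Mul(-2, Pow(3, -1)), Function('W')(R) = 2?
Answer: -2880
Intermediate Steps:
c = Rational(-2, 3) (c = Mul(-2, Rational(1, 3)) = Rational(-2, 3) ≈ -0.66667)
Function('U')(l) = 0 (Function('U')(l) = Mul(Add(Rational(-2, 3), 2), 0) = Mul(Rational(4, 3), 0) = 0)
p = 2880 (p = Mul(144, 20) = 2880)
Add(Function('U')(b), Mul(-1, p)) = Add(0, Mul(-1, 2880)) = Add(0, -2880) = -2880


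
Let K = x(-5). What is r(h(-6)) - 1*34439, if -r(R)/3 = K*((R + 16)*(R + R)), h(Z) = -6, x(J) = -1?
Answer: -34799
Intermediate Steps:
K = -1
r(R) = 6*R*(16 + R) (r(R) = -(-3)*(R + 16)*(R + R) = -(-3)*(16 + R)*(2*R) = -(-3)*2*R*(16 + R) = -(-6)*R*(16 + R) = 6*R*(16 + R))
r(h(-6)) - 1*34439 = 6*(-6)*(16 - 6) - 1*34439 = 6*(-6)*10 - 34439 = -360 - 34439 = -34799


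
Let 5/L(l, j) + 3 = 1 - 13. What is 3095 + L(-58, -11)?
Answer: 9284/3 ≈ 3094.7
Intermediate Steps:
L(l, j) = -⅓ (L(l, j) = 5/(-3 + (1 - 13)) = 5/(-3 - 12) = 5/(-15) = 5*(-1/15) = -⅓)
3095 + L(-58, -11) = 3095 - ⅓ = 9284/3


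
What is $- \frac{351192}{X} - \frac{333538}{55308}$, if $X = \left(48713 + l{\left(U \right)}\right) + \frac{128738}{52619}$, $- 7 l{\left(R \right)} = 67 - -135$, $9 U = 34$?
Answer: $- \frac{134037712263173}{10120730529822} \approx -13.244$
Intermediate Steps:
$U = \frac{34}{9}$ ($U = \frac{1}{9} \cdot 34 = \frac{34}{9} \approx 3.7778$)
$l{\left(R \right)} = - \frac{202}{7}$ ($l{\left(R \right)} = - \frac{67 - -135}{7} = - \frac{67 + 135}{7} = \left(- \frac{1}{7}\right) 202 = - \frac{202}{7}$)
$X = \frac{365977093}{7517}$ ($X = \left(48713 - \frac{202}{7}\right) + \frac{128738}{52619} = \frac{340789}{7} + 128738 \cdot \frac{1}{52619} = \frac{340789}{7} + \frac{128738}{52619} = \frac{365977093}{7517} \approx 48687.0$)
$- \frac{351192}{X} - \frac{333538}{55308} = - \frac{351192}{\frac{365977093}{7517}} - \frac{333538}{55308} = \left(-351192\right) \frac{7517}{365977093} - \frac{166769}{27654} = - \frac{2639910264}{365977093} - \frac{166769}{27654} = - \frac{134037712263173}{10120730529822}$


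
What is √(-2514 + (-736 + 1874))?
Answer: 4*I*√86 ≈ 37.094*I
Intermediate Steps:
√(-2514 + (-736 + 1874)) = √(-2514 + 1138) = √(-1376) = 4*I*√86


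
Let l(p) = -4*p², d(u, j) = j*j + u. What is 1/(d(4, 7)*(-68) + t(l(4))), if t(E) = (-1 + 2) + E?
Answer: -1/3667 ≈ -0.00027270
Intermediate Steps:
d(u, j) = u + j² (d(u, j) = j² + u = u + j²)
t(E) = 1 + E
1/(d(4, 7)*(-68) + t(l(4))) = 1/((4 + 7²)*(-68) + (1 - 4*4²)) = 1/((4 + 49)*(-68) + (1 - 4*16)) = 1/(53*(-68) + (1 - 64)) = 1/(-3604 - 63) = 1/(-3667) = -1/3667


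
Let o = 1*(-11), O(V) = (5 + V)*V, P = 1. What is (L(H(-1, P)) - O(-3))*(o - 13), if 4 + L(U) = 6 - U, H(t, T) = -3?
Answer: -264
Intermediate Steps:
L(U) = 2 - U (L(U) = -4 + (6 - U) = 2 - U)
O(V) = V*(5 + V)
o = -11
(L(H(-1, P)) - O(-3))*(o - 13) = ((2 - 1*(-3)) - (-3)*(5 - 3))*(-11 - 13) = ((2 + 3) - (-3)*2)*(-24) = (5 - 1*(-6))*(-24) = (5 + 6)*(-24) = 11*(-24) = -264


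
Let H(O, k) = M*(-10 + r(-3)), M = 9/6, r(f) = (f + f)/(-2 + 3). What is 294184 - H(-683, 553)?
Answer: 294208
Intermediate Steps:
r(f) = 2*f (r(f) = (2*f)/1 = (2*f)*1 = 2*f)
M = 3/2 (M = 9*(⅙) = 3/2 ≈ 1.5000)
H(O, k) = -24 (H(O, k) = 3*(-10 + 2*(-3))/2 = 3*(-10 - 6)/2 = (3/2)*(-16) = -24)
294184 - H(-683, 553) = 294184 - 1*(-24) = 294184 + 24 = 294208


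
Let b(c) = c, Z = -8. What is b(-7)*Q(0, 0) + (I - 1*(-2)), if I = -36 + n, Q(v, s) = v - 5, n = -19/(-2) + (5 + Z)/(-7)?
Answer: 153/14 ≈ 10.929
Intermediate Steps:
n = 139/14 (n = -19/(-2) + (5 - 8)/(-7) = -19*(-½) - 3*(-⅐) = 19/2 + 3/7 = 139/14 ≈ 9.9286)
Q(v, s) = -5 + v
I = -365/14 (I = -36 + 139/14 = -365/14 ≈ -26.071)
b(-7)*Q(0, 0) + (I - 1*(-2)) = -7*(-5 + 0) + (-365/14 - 1*(-2)) = -7*(-5) + (-365/14 + 2) = 35 - 337/14 = 153/14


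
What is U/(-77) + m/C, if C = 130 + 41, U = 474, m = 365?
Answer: -52949/13167 ≈ -4.0213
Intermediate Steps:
C = 171
U/(-77) + m/C = 474/(-77) + 365/171 = 474*(-1/77) + 365*(1/171) = -474/77 + 365/171 = -52949/13167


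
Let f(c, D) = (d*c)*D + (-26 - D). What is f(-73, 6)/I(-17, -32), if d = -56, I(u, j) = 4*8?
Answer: 1531/2 ≈ 765.50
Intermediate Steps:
I(u, j) = 32
f(c, D) = -26 - D - 56*D*c (f(c, D) = (-56*c)*D + (-26 - D) = -56*D*c + (-26 - D) = -26 - D - 56*D*c)
f(-73, 6)/I(-17, -32) = (-26 - 1*6 - 56*6*(-73))/32 = (-26 - 6 + 24528)*(1/32) = 24496*(1/32) = 1531/2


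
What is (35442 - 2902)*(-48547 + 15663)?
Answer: -1070045360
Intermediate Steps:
(35442 - 2902)*(-48547 + 15663) = 32540*(-32884) = -1070045360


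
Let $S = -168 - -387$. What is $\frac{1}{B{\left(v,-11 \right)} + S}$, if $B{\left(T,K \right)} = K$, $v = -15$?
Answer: $\frac{1}{208} \approx 0.0048077$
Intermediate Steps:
$S = 219$ ($S = -168 + 387 = 219$)
$\frac{1}{B{\left(v,-11 \right)} + S} = \frac{1}{-11 + 219} = \frac{1}{208}$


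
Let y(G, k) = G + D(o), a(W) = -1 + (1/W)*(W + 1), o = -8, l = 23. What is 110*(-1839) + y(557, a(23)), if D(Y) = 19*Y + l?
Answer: -201862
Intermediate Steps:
D(Y) = 23 + 19*Y (D(Y) = 19*Y + 23 = 23 + 19*Y)
a(W) = -1 + (1 + W)/W
y(G, k) = -129 + G (y(G, k) = G + (23 + 19*(-8)) = G + (23 - 152) = G - 129 = -129 + G)
110*(-1839) + y(557, a(23)) = 110*(-1839) + (-129 + 557) = -202290 + 428 = -201862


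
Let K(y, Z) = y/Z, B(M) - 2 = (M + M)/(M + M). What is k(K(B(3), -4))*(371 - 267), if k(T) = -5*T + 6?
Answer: 1014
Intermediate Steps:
B(M) = 3 (B(M) = 2 + (M + M)/(M + M) = 2 + (2*M)/((2*M)) = 2 + (2*M)*(1/(2*M)) = 2 + 1 = 3)
k(T) = 6 - 5*T
k(K(B(3), -4))*(371 - 267) = (6 - 15/(-4))*(371 - 267) = (6 - 15*(-1)/4)*104 = (6 - 5*(-3/4))*104 = (6 + 15/4)*104 = (39/4)*104 = 1014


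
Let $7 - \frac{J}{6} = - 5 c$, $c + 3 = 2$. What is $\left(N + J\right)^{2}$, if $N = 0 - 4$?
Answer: $64$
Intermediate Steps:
$c = -1$ ($c = -3 + 2 = -1$)
$N = -4$
$J = 12$ ($J = 42 - 6 \left(\left(-5\right) \left(-1\right)\right) = 42 - 30 = 12$)
$\left(N + J\right)^{2} = \left(-4 + 12\right)^{2} = 8^{2} = 64$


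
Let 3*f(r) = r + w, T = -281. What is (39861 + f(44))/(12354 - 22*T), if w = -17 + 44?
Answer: 59827/27804 ≈ 2.1517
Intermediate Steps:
w = 27
f(r) = 9 + r/3 (f(r) = (r + 27)/3 = (27 + r)/3 = 9 + r/3)
(39861 + f(44))/(12354 - 22*T) = (39861 + (9 + (⅓)*44))/(12354 - 22*(-281)) = (39861 + (9 + 44/3))/(12354 + 6182) = (39861 + 71/3)/18536 = (119654/3)*(1/18536) = 59827/27804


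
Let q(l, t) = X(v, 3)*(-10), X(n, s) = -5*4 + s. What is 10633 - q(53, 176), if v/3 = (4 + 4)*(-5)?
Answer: 10463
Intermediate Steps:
v = -120 (v = 3*((4 + 4)*(-5)) = 3*(8*(-5)) = 3*(-40) = -120)
X(n, s) = -20 + s
q(l, t) = 170 (q(l, t) = (-20 + 3)*(-10) = -17*(-10) = 170)
10633 - q(53, 176) = 10633 - 1*170 = 10633 - 170 = 10463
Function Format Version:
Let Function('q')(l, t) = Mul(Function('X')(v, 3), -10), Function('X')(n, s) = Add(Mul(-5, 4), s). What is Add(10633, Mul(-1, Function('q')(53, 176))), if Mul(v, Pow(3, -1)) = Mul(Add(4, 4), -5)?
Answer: 10463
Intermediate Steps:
v = -120 (v = Mul(3, Mul(Add(4, 4), -5)) = Mul(3, Mul(8, -5)) = Mul(3, -40) = -120)
Function('X')(n, s) = Add(-20, s)
Function('q')(l, t) = 170 (Function('q')(l, t) = Mul(Add(-20, 3), -10) = Mul(-17, -10) = 170)
Add(10633, Mul(-1, Function('q')(53, 176))) = Add(10633, Mul(-1, 170)) = Add(10633, -170) = 10463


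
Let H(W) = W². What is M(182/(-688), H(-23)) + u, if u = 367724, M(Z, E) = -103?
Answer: 367621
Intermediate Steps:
M(182/(-688), H(-23)) + u = -103 + 367724 = 367621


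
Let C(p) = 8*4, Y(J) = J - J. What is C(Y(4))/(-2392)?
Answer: -4/299 ≈ -0.013378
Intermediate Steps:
Y(J) = 0
C(p) = 32
C(Y(4))/(-2392) = 32/(-2392) = 32*(-1/2392) = -4/299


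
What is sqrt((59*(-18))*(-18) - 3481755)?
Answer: I*sqrt(3462639) ≈ 1860.8*I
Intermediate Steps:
sqrt((59*(-18))*(-18) - 3481755) = sqrt(-1062*(-18) - 3481755) = sqrt(19116 - 3481755) = sqrt(-3462639) = I*sqrt(3462639)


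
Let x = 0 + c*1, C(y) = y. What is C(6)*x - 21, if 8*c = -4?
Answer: -24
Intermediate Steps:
c = -½ (c = (⅛)*(-4) = -½ ≈ -0.50000)
x = -½ (x = 0 - ½*1 = 0 - ½ = -½ ≈ -0.50000)
C(6)*x - 21 = 6*(-½) - 21 = -3 - 21 = -24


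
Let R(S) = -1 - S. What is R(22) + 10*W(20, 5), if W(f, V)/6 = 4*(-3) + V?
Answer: -443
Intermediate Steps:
W(f, V) = -72 + 6*V (W(f, V) = 6*(4*(-3) + V) = 6*(-12 + V) = -72 + 6*V)
R(22) + 10*W(20, 5) = (-1 - 1*22) + 10*(-72 + 6*5) = (-1 - 22) + 10*(-72 + 30) = -23 + 10*(-42) = -23 - 420 = -443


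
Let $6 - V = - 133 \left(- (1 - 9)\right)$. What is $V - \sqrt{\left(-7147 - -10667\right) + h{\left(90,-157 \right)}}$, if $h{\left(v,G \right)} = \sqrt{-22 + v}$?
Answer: $1070 - \sqrt{3520 + 2 \sqrt{17}} \approx 1010.6$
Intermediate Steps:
$V = 1070$ ($V = 6 - - 133 \left(- (1 - 9)\right) = 6 - - 133 \left(\left(-1\right) \left(-8\right)\right) = 6 - \left(-133\right) 8 = 6 - -1064 = 6 + 1064 = 1070$)
$V - \sqrt{\left(-7147 - -10667\right) + h{\left(90,-157 \right)}} = 1070 - \sqrt{\left(-7147 - -10667\right) + \sqrt{-22 + 90}} = 1070 - \sqrt{\left(-7147 + 10667\right) + \sqrt{68}} = 1070 - \sqrt{3520 + 2 \sqrt{17}}$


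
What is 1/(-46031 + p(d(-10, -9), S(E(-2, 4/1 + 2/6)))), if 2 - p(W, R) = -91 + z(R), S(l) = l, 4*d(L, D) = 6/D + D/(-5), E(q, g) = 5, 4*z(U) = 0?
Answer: -1/45938 ≈ -2.1768e-5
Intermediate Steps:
z(U) = 0 (z(U) = (¼)*0 = 0)
d(L, D) = -D/20 + 3/(2*D) (d(L, D) = (6/D + D/(-5))/4 = (6/D + D*(-⅕))/4 = (6/D - D/5)/4 = -D/20 + 3/(2*D))
p(W, R) = 93 (p(W, R) = 2 - (-91 + 0) = 2 - 1*(-91) = 2 + 91 = 93)
1/(-46031 + p(d(-10, -9), S(E(-2, 4/1 + 2/6)))) = 1/(-46031 + 93) = 1/(-45938) = -1/45938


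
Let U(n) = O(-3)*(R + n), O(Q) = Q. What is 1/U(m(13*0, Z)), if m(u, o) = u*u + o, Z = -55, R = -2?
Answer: 1/171 ≈ 0.0058480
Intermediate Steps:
m(u, o) = o + u² (m(u, o) = u² + o = o + u²)
U(n) = 6 - 3*n (U(n) = -3*(-2 + n) = 6 - 3*n)
1/U(m(13*0, Z)) = 1/(6 - 3*(-55 + (13*0)²)) = 1/(6 - 3*(-55 + 0²)) = 1/(6 - 3*(-55 + 0)) = 1/(6 - 3*(-55)) = 1/(6 + 165) = 1/171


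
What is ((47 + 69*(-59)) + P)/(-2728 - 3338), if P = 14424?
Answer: -5200/3033 ≈ -1.7145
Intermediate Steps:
((47 + 69*(-59)) + P)/(-2728 - 3338) = ((47 + 69*(-59)) + 14424)/(-2728 - 3338) = ((47 - 4071) + 14424)/(-6066) = (-4024 + 14424)*(-1/6066) = 10400*(-1/6066) = -5200/3033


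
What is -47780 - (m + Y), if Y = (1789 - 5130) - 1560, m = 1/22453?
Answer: -962762188/22453 ≈ -42879.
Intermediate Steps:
m = 1/22453 ≈ 4.4537e-5
Y = -4901 (Y = -3341 - 1560 = -4901)
-47780 - (m + Y) = -47780 - (1/22453 - 4901) = -47780 - 1*(-110042152/22453) = -47780 + 110042152/22453 = -962762188/22453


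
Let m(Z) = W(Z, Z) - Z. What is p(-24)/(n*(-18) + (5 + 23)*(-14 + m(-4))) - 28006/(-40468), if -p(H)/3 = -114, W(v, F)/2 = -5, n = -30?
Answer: -12388/755 ≈ -16.408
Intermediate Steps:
W(v, F) = -10 (W(v, F) = 2*(-5) = -10)
p(H) = 342 (p(H) = -3*(-114) = 342)
m(Z) = -10 - Z
p(-24)/(n*(-18) + (5 + 23)*(-14 + m(-4))) - 28006/(-40468) = 342/(-30*(-18) + (5 + 23)*(-14 + (-10 - 1*(-4)))) - 28006/(-40468) = 342/(540 + 28*(-14 + (-10 + 4))) - 28006*(-1/40468) = 342/(540 + 28*(-14 - 6)) + 209/302 = 342/(540 + 28*(-20)) + 209/302 = 342/(540 - 560) + 209/302 = 342/(-20) + 209/302 = 342*(-1/20) + 209/302 = -171/10 + 209/302 = -12388/755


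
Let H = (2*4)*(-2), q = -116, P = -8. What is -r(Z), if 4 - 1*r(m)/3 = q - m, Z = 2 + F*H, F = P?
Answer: -750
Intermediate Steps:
F = -8
H = -16 (H = 8*(-2) = -16)
Z = 130 (Z = 2 - 8*(-16) = 2 + 128 = 130)
r(m) = 360 + 3*m (r(m) = 12 - 3*(-116 - m) = 12 + (348 + 3*m) = 360 + 3*m)
-r(Z) = -(360 + 3*130) = -(360 + 390) = -1*750 = -750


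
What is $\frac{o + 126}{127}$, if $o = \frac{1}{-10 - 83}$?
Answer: $\frac{11717}{11811} \approx 0.99204$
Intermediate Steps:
$o = - \frac{1}{93}$ ($o = \frac{1}{-93} = - \frac{1}{93} \approx -0.010753$)
$\frac{o + 126}{127} = \frac{- \frac{1}{93} + 126}{127} = \frac{1}{127} \cdot \frac{11717}{93} = \frac{11717}{11811}$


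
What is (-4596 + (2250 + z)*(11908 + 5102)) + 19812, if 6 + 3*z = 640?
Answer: 41882496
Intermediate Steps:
z = 634/3 (z = -2 + (⅓)*640 = -2 + 640/3 = 634/3 ≈ 211.33)
(-4596 + (2250 + z)*(11908 + 5102)) + 19812 = (-4596 + (2250 + 634/3)*(11908 + 5102)) + 19812 = (-4596 + (7384/3)*17010) + 19812 = (-4596 + 41867280) + 19812 = 41862684 + 19812 = 41882496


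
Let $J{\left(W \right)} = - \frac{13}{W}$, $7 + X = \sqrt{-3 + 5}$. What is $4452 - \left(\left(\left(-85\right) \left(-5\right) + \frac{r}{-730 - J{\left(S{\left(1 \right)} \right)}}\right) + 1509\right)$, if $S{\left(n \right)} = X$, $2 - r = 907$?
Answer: $\frac{63370417517}{25179329} + \frac{11765 \sqrt{2}}{25179329} \approx 2516.8$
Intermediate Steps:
$X = -7 + \sqrt{2}$ ($X = -7 + \sqrt{-3 + 5} = -7 + \sqrt{2} \approx -5.5858$)
$r = -905$ ($r = 2 - 907 = -905$)
$S{\left(n \right)} = -7 + \sqrt{2}$
$4452 - \left(\left(\left(-85\right) \left(-5\right) + \frac{r}{-730 - J{\left(S{\left(1 \right)} \right)}}\right) + 1509\right) = 4452 - \left(\left(\left(-85\right) \left(-5\right) - \frac{905}{-730 - - \frac{13}{-7 + \sqrt{2}}}\right) + 1509\right) = 4452 - \left(\left(425 - \frac{905}{-730 + \frac{13}{-7 + \sqrt{2}}}\right) + 1509\right) = 4452 - \left(1934 - \frac{905}{-730 + \frac{13}{-7 + \sqrt{2}}}\right) = 2518 + \frac{905}{-730 + \frac{13}{-7 + \sqrt{2}}}$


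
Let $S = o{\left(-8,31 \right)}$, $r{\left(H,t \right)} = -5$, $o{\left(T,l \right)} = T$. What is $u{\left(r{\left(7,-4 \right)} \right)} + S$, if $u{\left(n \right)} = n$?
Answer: $-13$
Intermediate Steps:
$S = -8$
$u{\left(r{\left(7,-4 \right)} \right)} + S = -5 - 8 = -13$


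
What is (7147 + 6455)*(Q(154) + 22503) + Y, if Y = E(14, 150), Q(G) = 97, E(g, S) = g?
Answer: 307405214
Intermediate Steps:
Y = 14
(7147 + 6455)*(Q(154) + 22503) + Y = (7147 + 6455)*(97 + 22503) + 14 = 13602*22600 + 14 = 307405200 + 14 = 307405214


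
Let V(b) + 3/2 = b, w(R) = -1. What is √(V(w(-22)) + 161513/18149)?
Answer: 3*√936815082/36298 ≈ 2.5297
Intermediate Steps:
V(b) = -3/2 + b
√(V(w(-22)) + 161513/18149) = √((-3/2 - 1) + 161513/18149) = √(-5/2 + 161513*(1/18149)) = √(-5/2 + 161513/18149) = √(232281/36298) = 3*√936815082/36298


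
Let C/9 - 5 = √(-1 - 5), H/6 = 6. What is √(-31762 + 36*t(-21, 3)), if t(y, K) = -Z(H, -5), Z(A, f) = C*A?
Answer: √(-90082 - 11664*I*√6) ≈ 47.023 - 303.8*I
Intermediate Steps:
H = 36 (H = 6*6 = 36)
C = 45 + 9*I*√6 (C = 45 + 9*√(-1 - 5) = 45 + 9*√(-6) = 45 + 9*(I*√6) = 45 + 9*I*√6 ≈ 45.0 + 22.045*I)
Z(A, f) = A*(45 + 9*I*√6) (Z(A, f) = (45 + 9*I*√6)*A = A*(45 + 9*I*√6))
t(y, K) = -1620 - 324*I*√6 (t(y, K) = -9*36*(5 + I*√6) = -(1620 + 324*I*√6) = -1620 - 324*I*√6)
√(-31762 + 36*t(-21, 3)) = √(-31762 + 36*(-1620 - 324*I*√6)) = √(-31762 + (-58320 - 11664*I*√6)) = √(-90082 - 11664*I*√6)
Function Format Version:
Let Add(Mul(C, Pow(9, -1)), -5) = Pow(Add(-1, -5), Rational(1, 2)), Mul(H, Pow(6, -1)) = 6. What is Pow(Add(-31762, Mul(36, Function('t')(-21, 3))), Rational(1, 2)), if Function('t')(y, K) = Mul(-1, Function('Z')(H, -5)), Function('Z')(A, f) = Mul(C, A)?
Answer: Pow(Add(-90082, Mul(-11664, I, Pow(6, Rational(1, 2)))), Rational(1, 2)) ≈ Add(47.023, Mul(-303.80, I))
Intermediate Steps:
H = 36 (H = Mul(6, 6) = 36)
C = Add(45, Mul(9, I, Pow(6, Rational(1, 2)))) (C = Add(45, Mul(9, Pow(Add(-1, -5), Rational(1, 2)))) = Add(45, Mul(9, Pow(-6, Rational(1, 2)))) = Add(45, Mul(9, Mul(I, Pow(6, Rational(1, 2))))) = Add(45, Mul(9, I, Pow(6, Rational(1, 2)))) ≈ Add(45.000, Mul(22.045, I)))
Function('Z')(A, f) = Mul(A, Add(45, Mul(9, I, Pow(6, Rational(1, 2))))) (Function('Z')(A, f) = Mul(Add(45, Mul(9, I, Pow(6, Rational(1, 2)))), A) = Mul(A, Add(45, Mul(9, I, Pow(6, Rational(1, 2))))))
Function('t')(y, K) = Add(-1620, Mul(-324, I, Pow(6, Rational(1, 2)))) (Function('t')(y, K) = Mul(-1, Mul(9, 36, Add(5, Mul(I, Pow(6, Rational(1, 2)))))) = Mul(-1, Add(1620, Mul(324, I, Pow(6, Rational(1, 2))))) = Add(-1620, Mul(-324, I, Pow(6, Rational(1, 2)))))
Pow(Add(-31762, Mul(36, Function('t')(-21, 3))), Rational(1, 2)) = Pow(Add(-31762, Mul(36, Add(-1620, Mul(-324, I, Pow(6, Rational(1, 2)))))), Rational(1, 2)) = Pow(Add(-31762, Add(-58320, Mul(-11664, I, Pow(6, Rational(1, 2))))), Rational(1, 2)) = Pow(Add(-90082, Mul(-11664, I, Pow(6, Rational(1, 2)))), Rational(1, 2))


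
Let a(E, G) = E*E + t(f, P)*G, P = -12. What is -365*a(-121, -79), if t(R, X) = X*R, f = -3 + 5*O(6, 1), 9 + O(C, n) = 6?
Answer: 884395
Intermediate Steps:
O(C, n) = -3 (O(C, n) = -9 + 6 = -3)
f = -18 (f = -3 + 5*(-3) = -3 - 15 = -18)
t(R, X) = R*X
a(E, G) = E² + 216*G (a(E, G) = E*E + (-18*(-12))*G = E² + 216*G)
-365*a(-121, -79) = -365*((-121)² + 216*(-79)) = -365*(14641 - 17064) = -365*(-2423) = 884395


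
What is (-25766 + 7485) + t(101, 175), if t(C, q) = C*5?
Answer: -17776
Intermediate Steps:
t(C, q) = 5*C
(-25766 + 7485) + t(101, 175) = (-25766 + 7485) + 5*101 = -18281 + 505 = -17776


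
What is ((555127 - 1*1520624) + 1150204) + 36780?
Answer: 221487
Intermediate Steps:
((555127 - 1*1520624) + 1150204) + 36780 = ((555127 - 1520624) + 1150204) + 36780 = (-965497 + 1150204) + 36780 = 184707 + 36780 = 221487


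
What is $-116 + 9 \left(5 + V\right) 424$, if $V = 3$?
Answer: $30412$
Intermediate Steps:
$-116 + 9 \left(5 + V\right) 424 = -116 + 9 \left(5 + 3\right) 424 = -116 + 9 \cdot 8 \cdot 424 = -116 + 72 \cdot 424 = -116 + 30528 = 30412$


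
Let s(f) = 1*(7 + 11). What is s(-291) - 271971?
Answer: -271953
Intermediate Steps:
s(f) = 18 (s(f) = 1*18 = 18)
s(-291) - 271971 = 18 - 271971 = -271953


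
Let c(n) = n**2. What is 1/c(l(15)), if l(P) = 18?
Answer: 1/324 ≈ 0.0030864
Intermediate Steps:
1/c(l(15)) = 1/(18**2) = 1/324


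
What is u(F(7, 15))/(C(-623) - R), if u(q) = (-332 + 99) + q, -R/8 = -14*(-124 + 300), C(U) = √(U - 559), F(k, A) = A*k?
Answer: 1261568/194282063 + 64*I*√1182/194282063 ≈ 0.0064935 + 1.1325e-5*I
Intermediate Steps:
C(U) = √(-559 + U)
R = 19712 (R = -(-112)*(-124 + 300) = -(-112)*176 = -8*(-2464) = 19712)
u(q) = -233 + q
u(F(7, 15))/(C(-623) - R) = (-233 + 15*7)/(√(-559 - 623) - 1*19712) = (-233 + 105)/(√(-1182) - 19712) = -128/(I*√1182 - 19712) = -128/(-19712 + I*√1182)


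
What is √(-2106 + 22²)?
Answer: I*√1622 ≈ 40.274*I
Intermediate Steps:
√(-2106 + 22²) = √(-2106 + 484) = √(-1622) = I*√1622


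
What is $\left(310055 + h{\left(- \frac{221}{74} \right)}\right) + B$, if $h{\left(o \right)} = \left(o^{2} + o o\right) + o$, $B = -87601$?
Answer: $\frac{304559858}{1369} \approx 2.2247 \cdot 10^{5}$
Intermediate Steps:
$h{\left(o \right)} = o + 2 o^{2}$ ($h{\left(o \right)} = \left(o^{2} + o^{2}\right) + o = 2 o^{2} + o = o + 2 o^{2}$)
$\left(310055 + h{\left(- \frac{221}{74} \right)}\right) + B = \left(310055 + - \frac{221}{74} \left(1 + 2 \left(- \frac{221}{74}\right)\right)\right) - 87601 = \left(310055 + \left(-221\right) \frac{1}{74} \left(1 + 2 \left(\left(-221\right) \frac{1}{74}\right)\right)\right) - 87601 = \left(310055 - \frac{221 \left(1 + 2 \left(- \frac{221}{74}\right)\right)}{74}\right) - 87601 = \left(310055 - \frac{221 \left(1 - \frac{221}{37}\right)}{74}\right) - 87601 = \left(310055 - - \frac{20332}{1369}\right) - 87601 = \left(310055 + \frac{20332}{1369}\right) - 87601 = \frac{424485627}{1369} - 87601 = \frac{304559858}{1369}$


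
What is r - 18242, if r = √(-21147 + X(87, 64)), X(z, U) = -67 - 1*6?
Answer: -18242 + 2*I*√5305 ≈ -18242.0 + 145.67*I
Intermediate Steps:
X(z, U) = -73 (X(z, U) = -67 - 6 = -73)
r = 2*I*√5305 (r = √(-21147 - 73) = √(-21220) = 2*I*√5305 ≈ 145.67*I)
r - 18242 = 2*I*√5305 - 18242 = -18242 + 2*I*√5305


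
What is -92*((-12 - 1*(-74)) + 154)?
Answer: -19872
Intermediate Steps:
-92*((-12 - 1*(-74)) + 154) = -92*((-12 + 74) + 154) = -92*(62 + 154) = -92*216 = -19872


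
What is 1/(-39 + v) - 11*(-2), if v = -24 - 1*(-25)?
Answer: 835/38 ≈ 21.974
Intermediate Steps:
v = 1 (v = -24 + 25 = 1)
1/(-39 + v) - 11*(-2) = 1/(-39 + 1) - 11*(-2) = 1/(-38) + 22 = -1/38 + 22 = 835/38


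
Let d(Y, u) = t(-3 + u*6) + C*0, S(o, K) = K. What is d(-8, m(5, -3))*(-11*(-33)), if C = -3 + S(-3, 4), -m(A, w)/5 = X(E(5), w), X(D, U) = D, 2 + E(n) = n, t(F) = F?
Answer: -33759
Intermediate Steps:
E(n) = -2 + n
m(A, w) = -15 (m(A, w) = -5*(-2 + 5) = -5*3 = -15)
C = 1 (C = -3 + 4 = 1)
d(Y, u) = -3 + 6*u (d(Y, u) = (-3 + u*6) + 1*0 = (-3 + 6*u) + 0 = -3 + 6*u)
d(-8, m(5, -3))*(-11*(-33)) = (-3 + 6*(-15))*(-11*(-33)) = (-3 - 90)*363 = -93*363 = -33759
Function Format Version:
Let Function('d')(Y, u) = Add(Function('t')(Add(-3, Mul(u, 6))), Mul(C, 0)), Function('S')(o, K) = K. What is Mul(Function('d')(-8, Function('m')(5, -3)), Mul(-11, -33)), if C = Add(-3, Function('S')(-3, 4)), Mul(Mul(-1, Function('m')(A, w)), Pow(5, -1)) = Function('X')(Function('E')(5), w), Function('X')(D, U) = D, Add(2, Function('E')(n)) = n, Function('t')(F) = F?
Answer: -33759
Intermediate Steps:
Function('E')(n) = Add(-2, n)
Function('m')(A, w) = -15 (Function('m')(A, w) = Mul(-5, Add(-2, 5)) = Mul(-5, 3) = -15)
C = 1 (C = Add(-3, 4) = 1)
Function('d')(Y, u) = Add(-3, Mul(6, u)) (Function('d')(Y, u) = Add(Add(-3, Mul(u, 6)), Mul(1, 0)) = Add(Add(-3, Mul(6, u)), 0) = Add(-3, Mul(6, u)))
Mul(Function('d')(-8, Function('m')(5, -3)), Mul(-11, -33)) = Mul(Add(-3, Mul(6, -15)), Mul(-11, -33)) = Mul(Add(-3, -90), 363) = Mul(-93, 363) = -33759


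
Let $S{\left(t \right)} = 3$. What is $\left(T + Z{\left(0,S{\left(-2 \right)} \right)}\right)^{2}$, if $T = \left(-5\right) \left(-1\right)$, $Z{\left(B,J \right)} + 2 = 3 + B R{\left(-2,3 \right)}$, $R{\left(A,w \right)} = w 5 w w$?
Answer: $36$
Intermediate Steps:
$R{\left(A,w \right)} = 5 w^{3}$ ($R{\left(A,w \right)} = 5 w w w = 5 w^{2} w = 5 w^{3}$)
$Z{\left(B,J \right)} = 1 + 135 B$ ($Z{\left(B,J \right)} = -2 + \left(3 + B 5 \cdot 3^{3}\right) = -2 + \left(3 + B 5 \cdot 27\right) = -2 + \left(3 + B 135\right) = -2 + \left(3 + 135 B\right) = 1 + 135 B$)
$T = 5$
$\left(T + Z{\left(0,S{\left(-2 \right)} \right)}\right)^{2} = \left(5 + \left(1 + 135 \cdot 0\right)\right)^{2} = \left(5 + \left(1 + 0\right)\right)^{2} = \left(5 + 1\right)^{2} = 6^{2} = 36$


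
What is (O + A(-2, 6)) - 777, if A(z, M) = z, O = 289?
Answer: -490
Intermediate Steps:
(O + A(-2, 6)) - 777 = (289 - 2) - 777 = 287 - 777 = -490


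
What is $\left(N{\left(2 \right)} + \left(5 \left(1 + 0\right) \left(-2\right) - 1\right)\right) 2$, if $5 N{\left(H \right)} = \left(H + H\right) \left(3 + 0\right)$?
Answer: $- \frac{86}{5} \approx -17.2$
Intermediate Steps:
$N{\left(H \right)} = \frac{6 H}{5}$ ($N{\left(H \right)} = \frac{\left(H + H\right) \left(3 + 0\right)}{5} = \frac{2 H 3}{5} = \frac{6 H}{5}$)
$\left(N{\left(2 \right)} + \left(5 \left(1 + 0\right) \left(-2\right) - 1\right)\right) 2 = \left(\frac{6}{5} \cdot 2 + \left(5 \left(1 + 0\right) \left(-2\right) - 1\right)\right) 2 = \left(\frac{12}{5} + \left(5 \cdot 1 \left(-2\right) - 1\right)\right) 2 = \left(\frac{12}{5} + \left(5 \left(-2\right) - 1\right)\right) 2 = \left(\frac{12}{5} - 11\right) 2 = \left(- \frac{43}{5}\right) 2 = - \frac{86}{5}$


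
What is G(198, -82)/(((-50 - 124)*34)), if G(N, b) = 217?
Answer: -217/5916 ≈ -0.036680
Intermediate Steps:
G(198, -82)/(((-50 - 124)*34)) = 217/(((-50 - 124)*34)) = 217/((-174*34)) = 217/(-5916) = 217*(-1/5916) = -217/5916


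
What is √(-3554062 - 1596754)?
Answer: 4*I*√321926 ≈ 2269.5*I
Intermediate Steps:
√(-3554062 - 1596754) = √(-5150816) = 4*I*√321926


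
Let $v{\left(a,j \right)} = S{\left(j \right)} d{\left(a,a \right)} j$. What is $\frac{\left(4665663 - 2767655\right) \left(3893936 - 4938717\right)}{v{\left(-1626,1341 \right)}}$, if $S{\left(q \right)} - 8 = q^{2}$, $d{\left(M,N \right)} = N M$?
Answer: $- \frac{495750674062}{1593930411216981} \approx -0.00031102$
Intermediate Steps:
$d{\left(M,N \right)} = M N$
$S{\left(q \right)} = 8 + q^{2}$
$v{\left(a,j \right)} = j a^{2} \left(8 + j^{2}\right)$ ($v{\left(a,j \right)} = \left(8 + j^{2}\right) a a j = \left(8 + j^{2}\right) a^{2} j = a^{2} \left(8 + j^{2}\right) j = j a^{2} \left(8 + j^{2}\right)$)
$\frac{\left(4665663 - 2767655\right) \left(3893936 - 4938717\right)}{v{\left(-1626,1341 \right)}} = \frac{\left(4665663 - 2767655\right) \left(3893936 - 4938717\right)}{1341 \left(-1626\right)^{2} \left(8 + 1341^{2}\right)} = \frac{1898008 \left(-1044781\right)}{1341 \cdot 2643876 \left(8 + 1798281\right)} = - \frac{1983002696248}{1341 \cdot 2643876 \cdot 1798289} = - \frac{1983002696248}{6375721644867924} = \left(-1983002696248\right) \frac{1}{6375721644867924} = - \frac{495750674062}{1593930411216981}$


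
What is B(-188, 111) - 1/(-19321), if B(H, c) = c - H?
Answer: 5776980/19321 ≈ 299.00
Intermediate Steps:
B(-188, 111) - 1/(-19321) = (111 - 1*(-188)) - 1/(-19321) = (111 + 188) - 1*(-1/19321) = 299 + 1/19321 = 5776980/19321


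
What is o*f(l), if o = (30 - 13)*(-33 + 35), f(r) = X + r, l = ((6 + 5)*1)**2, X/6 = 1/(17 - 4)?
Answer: 53686/13 ≈ 4129.7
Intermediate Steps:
X = 6/13 (X = 6/(17 - 4) = 6/13 ≈ 0.46154)
l = 121 (l = (11*1)**2 = 11**2 = 121)
f(r) = 6/13 + r
o = 34 (o = 17*2 = 34)
o*f(l) = 34*(6/13 + 121) = 34*(1579/13) = 53686/13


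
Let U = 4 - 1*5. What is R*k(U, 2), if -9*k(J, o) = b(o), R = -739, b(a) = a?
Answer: 1478/9 ≈ 164.22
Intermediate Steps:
U = -1 (U = 4 - 5 = -1)
k(J, o) = -o/9
R*k(U, 2) = -(-739)*2/9 = -739*(-2/9) = 1478/9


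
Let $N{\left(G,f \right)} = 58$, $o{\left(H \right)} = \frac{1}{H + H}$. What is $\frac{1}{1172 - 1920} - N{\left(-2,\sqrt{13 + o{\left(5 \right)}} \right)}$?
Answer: $- \frac{43385}{748} \approx -58.001$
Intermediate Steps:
$o{\left(H \right)} = \frac{1}{2 H}$
$\frac{1}{1172 - 1920} - N{\left(-2,\sqrt{13 + o{\left(5 \right)}} \right)} = \frac{1}{1172 - 1920} - 58 = \frac{1}{-748} - 58 = - \frac{1}{748} - 58 = - \frac{43385}{748}$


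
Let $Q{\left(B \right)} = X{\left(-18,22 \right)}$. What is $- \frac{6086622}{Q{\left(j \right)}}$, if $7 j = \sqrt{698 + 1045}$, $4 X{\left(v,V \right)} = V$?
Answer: $- \frac{12173244}{11} \approx -1.1067 \cdot 10^{6}$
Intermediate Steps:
$X{\left(v,V \right)} = \frac{V}{4}$
$j = \frac{\sqrt{1743}}{7}$ ($j = \frac{\sqrt{698 + 1045}}{7} = \frac{\sqrt{1743}}{7} \approx 5.9642$)
$Q{\left(B \right)} = \frac{11}{2}$ ($Q{\left(B \right)} = \frac{1}{4} \cdot 22 = \frac{11}{2}$)
$- \frac{6086622}{Q{\left(j \right)}} = - \frac{6086622}{\frac{11}{2}} = \left(-6086622\right) \frac{2}{11} = - \frac{12173244}{11}$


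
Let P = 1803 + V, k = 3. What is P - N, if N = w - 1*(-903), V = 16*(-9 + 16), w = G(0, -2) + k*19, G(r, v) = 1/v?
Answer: 1911/2 ≈ 955.50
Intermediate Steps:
w = 113/2 (w = 1/(-2) + 3*19 = -½ + 57 = 113/2 ≈ 56.500)
V = 112 (V = 16*7 = 112)
P = 1915 (P = 1803 + 112 = 1915)
N = 1919/2 (N = 113/2 - 1*(-903) = 113/2 + 903 = 1919/2 ≈ 959.50)
P - N = 1915 - 1*1919/2 = 1915 - 1919/2 = 1911/2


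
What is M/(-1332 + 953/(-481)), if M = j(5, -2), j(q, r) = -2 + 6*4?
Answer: -10582/641645 ≈ -0.016492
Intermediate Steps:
j(q, r) = 22 (j(q, r) = -2 + 24 = 22)
M = 22
M/(-1332 + 953/(-481)) = 22/(-1332 + 953/(-481)) = 22/(-1332 + 953*(-1/481)) = 22/(-1332 - 953/481) = 22/(-641645/481) = 22*(-481/641645) = -10582/641645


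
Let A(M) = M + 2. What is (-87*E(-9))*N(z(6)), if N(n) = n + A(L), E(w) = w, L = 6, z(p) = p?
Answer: 10962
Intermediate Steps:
A(M) = 2 + M
N(n) = 8 + n (N(n) = n + (2 + 6) = n + 8 = 8 + n)
(-87*E(-9))*N(z(6)) = (-87*(-9))*(8 + 6) = 783*14 = 10962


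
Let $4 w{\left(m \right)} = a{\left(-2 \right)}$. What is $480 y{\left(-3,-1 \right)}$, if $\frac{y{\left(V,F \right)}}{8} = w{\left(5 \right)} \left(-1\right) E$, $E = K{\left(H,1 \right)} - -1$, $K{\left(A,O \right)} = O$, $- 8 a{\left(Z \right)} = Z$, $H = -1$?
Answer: $-480$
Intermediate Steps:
$a{\left(Z \right)} = - \frac{Z}{8}$
$w{\left(m \right)} = \frac{1}{16}$ ($w{\left(m \right)} = \frac{\left(- \frac{1}{8}\right) \left(-2\right)}{4} = \frac{1}{4} \cdot \frac{1}{4} = \frac{1}{16}$)
$E = 2$ ($E = 1 - -1 = 1 + 1 = 2$)
$y{\left(V,F \right)} = -1$ ($y{\left(V,F \right)} = 8 \cdot \frac{1}{16} \left(-1\right) 2 = 8 \left(\left(- \frac{1}{16}\right) 2\right) = 8 \left(- \frac{1}{8}\right) = -1$)
$480 y{\left(-3,-1 \right)} = 480 \left(-1\right) = -480$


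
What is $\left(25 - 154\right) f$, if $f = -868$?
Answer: $111972$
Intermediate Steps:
$\left(25 - 154\right) f = \left(25 - 154\right) \left(-868\right) = \left(-129\right) \left(-868\right) = 111972$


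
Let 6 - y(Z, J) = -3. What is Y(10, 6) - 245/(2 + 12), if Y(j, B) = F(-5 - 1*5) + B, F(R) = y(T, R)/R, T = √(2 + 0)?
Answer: -62/5 ≈ -12.400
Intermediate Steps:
T = √2 ≈ 1.4142
y(Z, J) = 9 (y(Z, J) = 6 - 1*(-3) = 6 + 3 = 9)
F(R) = 9/R
Y(j, B) = -9/10 + B (Y(j, B) = 9/(-5 - 1*5) + B = 9/(-5 - 5) + B = 9/(-10) + B = 9*(-⅒) + B = -9/10 + B)
Y(10, 6) - 245/(2 + 12) = (-9/10 + 6) - 245/(2 + 12) = 51/10 - 245/14 = 51/10 - 35*½ = 51/10 - 35/2 = -62/5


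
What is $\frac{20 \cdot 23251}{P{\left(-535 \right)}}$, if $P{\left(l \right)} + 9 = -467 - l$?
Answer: $\frac{465020}{59} \approx 7881.7$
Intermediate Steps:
$P{\left(l \right)} = -476 - l$ ($P{\left(l \right)} = -9 - \left(467 + l\right) = -476 - l$)
$\frac{20 \cdot 23251}{P{\left(-535 \right)}} = \frac{20 \cdot 23251}{-476 - -535} = \frac{465020}{-476 + 535} = \frac{465020}{59}$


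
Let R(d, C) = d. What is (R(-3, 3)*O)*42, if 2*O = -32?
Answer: 2016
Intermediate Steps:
O = -16 (O = (1/2)*(-32) = -16)
(R(-3, 3)*O)*42 = -3*(-16)*42 = 48*42 = 2016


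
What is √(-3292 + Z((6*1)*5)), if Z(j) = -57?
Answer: I*√3349 ≈ 57.871*I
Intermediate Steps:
√(-3292 + Z((6*1)*5)) = √(-3292 - 57) = √(-3349) = I*√3349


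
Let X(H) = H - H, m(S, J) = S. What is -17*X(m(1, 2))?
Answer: 0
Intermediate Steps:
X(H) = 0
-17*X(m(1, 2)) = -17*0 = 0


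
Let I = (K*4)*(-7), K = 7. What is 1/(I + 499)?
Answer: 1/303 ≈ 0.0033003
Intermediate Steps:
I = -196 (I = (7*4)*(-7) = 28*(-7) = -196)
1/(I + 499) = 1/(-196 + 499) = 1/303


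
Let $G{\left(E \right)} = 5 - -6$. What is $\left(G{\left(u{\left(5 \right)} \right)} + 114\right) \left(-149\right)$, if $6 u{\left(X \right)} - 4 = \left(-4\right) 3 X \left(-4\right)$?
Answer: $-18625$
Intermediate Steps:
$u{\left(X \right)} = \frac{2}{3} + 8 X$ ($u{\left(X \right)} = \frac{2}{3} + \frac{\left(-4\right) 3 X \left(-4\right)}{6} = \frac{2}{3} + \frac{- 12 X \left(-4\right)}{6} = \frac{2}{3} + \frac{48 X}{6} = \frac{2}{3} + 8 X$)
$G{\left(E \right)} = 11$ ($G{\left(E \right)} = 5 + 6 = 11$)
$\left(G{\left(u{\left(5 \right)} \right)} + 114\right) \left(-149\right) = \left(11 + 114\right) \left(-149\right) = 125 \left(-149\right) = -18625$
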